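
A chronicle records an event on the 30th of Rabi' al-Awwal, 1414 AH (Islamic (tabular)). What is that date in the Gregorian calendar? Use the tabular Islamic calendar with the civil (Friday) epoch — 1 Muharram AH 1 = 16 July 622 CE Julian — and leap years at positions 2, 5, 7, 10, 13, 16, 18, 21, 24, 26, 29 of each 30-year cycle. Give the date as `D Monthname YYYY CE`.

Julian Day Number of the source date = 2449248.
Converting JDN 2449248 to the Gregorian calendar gives 17 September 1993 CE.

17 September 1993 CE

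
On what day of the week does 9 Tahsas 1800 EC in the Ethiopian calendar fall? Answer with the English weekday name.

In the Gregorian calendar this is 18 December 1807 (JDN 2381404).
2381404 ≡ 4 (mod 7); counting from Monday = 0 gives Friday.

Friday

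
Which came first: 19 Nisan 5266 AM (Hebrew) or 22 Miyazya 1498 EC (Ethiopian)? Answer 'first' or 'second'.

First date → JDN 2271227; second date → JDN 2271231.
JDN 2271227 < JDN 2271231, so the first date is earlier.

first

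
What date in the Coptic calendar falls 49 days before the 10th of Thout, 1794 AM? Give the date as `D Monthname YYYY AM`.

The starting date is JDN 2479932; 2479932 − 49 = 2479883.
JDN 2479883 corresponds to 26 Epip 1793 AM.

26 Epip 1793 AM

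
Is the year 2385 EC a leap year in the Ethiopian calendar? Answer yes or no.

no

2385 mod 4 = 1; in the Ethiopian calendar a year is leap when year mod 4 = 3, so it is a common year.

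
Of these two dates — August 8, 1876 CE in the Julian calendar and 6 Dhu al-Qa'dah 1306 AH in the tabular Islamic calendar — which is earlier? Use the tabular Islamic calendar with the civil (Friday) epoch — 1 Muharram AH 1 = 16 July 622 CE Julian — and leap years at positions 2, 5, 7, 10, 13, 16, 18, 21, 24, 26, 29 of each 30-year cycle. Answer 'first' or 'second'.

first

Converting both to JDN: 2406487 vs 2411188; the smaller is the first.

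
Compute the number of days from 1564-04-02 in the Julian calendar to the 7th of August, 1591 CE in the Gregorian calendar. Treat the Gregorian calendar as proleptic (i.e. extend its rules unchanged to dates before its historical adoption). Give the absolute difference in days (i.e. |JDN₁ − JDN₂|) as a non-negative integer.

First date → JDN 2292401; second date → JDN 2302379.
The interval is |2292401 − 2302379| = 9978 days.

9978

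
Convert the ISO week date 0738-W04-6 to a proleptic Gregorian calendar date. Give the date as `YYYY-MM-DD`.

ISO week 1 of 738 is the week containing the first Thursday of 738.
Week 4, day 6 (Saturday) lands on 0738-01-29.

0738-01-29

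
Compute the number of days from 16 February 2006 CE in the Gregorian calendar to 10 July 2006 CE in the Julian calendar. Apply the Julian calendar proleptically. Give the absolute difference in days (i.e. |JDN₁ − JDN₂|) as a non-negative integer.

First date → JDN 2453783; second date → JDN 2453940.
The interval is |2453783 − 2453940| = 157 days.

157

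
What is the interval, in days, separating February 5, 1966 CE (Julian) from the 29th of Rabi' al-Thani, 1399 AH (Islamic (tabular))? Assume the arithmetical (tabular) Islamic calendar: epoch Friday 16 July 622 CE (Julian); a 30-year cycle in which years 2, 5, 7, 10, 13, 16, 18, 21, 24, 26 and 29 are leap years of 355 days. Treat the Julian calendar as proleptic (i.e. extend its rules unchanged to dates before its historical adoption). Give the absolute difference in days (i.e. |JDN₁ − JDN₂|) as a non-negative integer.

JDN of the first date = 2439175.
JDN of the second date = 2443962.
|2443962 − 2439175| = 4787.

4787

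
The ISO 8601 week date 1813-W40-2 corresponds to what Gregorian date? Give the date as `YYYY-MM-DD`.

ISO week 1 of 1813 is the week containing the first Thursday of 1813.
Week 40, day 2 (Tuesday) lands on 1813-10-05.

1813-10-05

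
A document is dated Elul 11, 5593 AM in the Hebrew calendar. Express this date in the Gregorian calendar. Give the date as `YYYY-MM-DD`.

1833-08-26

Julian Day Number of the source date = 2390787.
Converting JDN 2390787 to the Gregorian calendar gives 26 August 1833 CE.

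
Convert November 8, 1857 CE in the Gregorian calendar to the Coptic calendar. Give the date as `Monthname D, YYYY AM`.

Paopi 30, 1574 AM

Julian Day Number of the source date = 2399627.
Converting JDN 2399627 to the Coptic calendar gives 30 Paopi 1574 AM.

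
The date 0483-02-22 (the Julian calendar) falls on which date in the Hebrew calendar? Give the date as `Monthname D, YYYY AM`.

Adar I 28, 4243 AM

Julian Day Number of the source date = 1897526.
Converting JDN 1897526 to the Hebrew calendar gives 28 Adar I 4243 AM.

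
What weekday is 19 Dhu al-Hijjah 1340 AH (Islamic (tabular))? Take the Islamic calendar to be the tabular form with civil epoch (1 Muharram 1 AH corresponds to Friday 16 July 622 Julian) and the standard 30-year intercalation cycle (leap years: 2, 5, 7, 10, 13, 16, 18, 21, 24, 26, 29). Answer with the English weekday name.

Sunday

Equivalently 13 August 1922 Gregorian, JDN 2423280.
Since JDN mod 7 = 6 (0 = Monday), the day is Sunday.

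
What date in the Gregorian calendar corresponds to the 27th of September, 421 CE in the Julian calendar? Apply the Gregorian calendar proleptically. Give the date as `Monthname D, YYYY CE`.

September 28, 421 CE

The Julian–Gregorian offset here is 1 day (Julian trailing).
27 September 421 Julian + 1 day → 28 September 421 Gregorian.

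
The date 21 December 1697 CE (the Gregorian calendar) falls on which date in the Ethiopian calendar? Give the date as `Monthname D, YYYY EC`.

Both dates share Julian Day Number 2341232; in the Ethiopian calendar that is 15 Tahsas 1690 EC.

Tahsas 15, 1690 EC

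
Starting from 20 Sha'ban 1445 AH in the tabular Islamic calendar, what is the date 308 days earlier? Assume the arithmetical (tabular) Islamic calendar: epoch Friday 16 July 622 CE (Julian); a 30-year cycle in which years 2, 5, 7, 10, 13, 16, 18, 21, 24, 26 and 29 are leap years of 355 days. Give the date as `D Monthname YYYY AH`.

7 Shawwal 1444 AH

Counting 308 days back from JDN 2460371 reaches JDN 2460063, which is 7 Shawwal 1444 AH.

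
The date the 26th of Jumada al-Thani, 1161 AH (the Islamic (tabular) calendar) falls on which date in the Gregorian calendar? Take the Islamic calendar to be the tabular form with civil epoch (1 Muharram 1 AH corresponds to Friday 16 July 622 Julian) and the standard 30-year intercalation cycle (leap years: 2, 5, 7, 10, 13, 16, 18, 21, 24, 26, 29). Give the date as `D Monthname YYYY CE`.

Both dates share Julian Day Number 2359678; in the Gregorian calendar that is 23 June 1748 CE.

23 June 1748 CE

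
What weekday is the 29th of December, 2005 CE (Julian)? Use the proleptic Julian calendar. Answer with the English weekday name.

Wednesday

This is JDN 2453747 (11 January 2006 Gregorian).
JDN 2453747 mod 7 = 2, and JDN 0 was a Monday, so this is a Wednesday.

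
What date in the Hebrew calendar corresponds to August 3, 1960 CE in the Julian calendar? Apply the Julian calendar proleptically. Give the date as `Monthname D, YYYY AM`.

Both dates share Julian Day Number 2437163; in the Hebrew calendar that is 23 Av 5720 AM.

Av 23, 5720 AM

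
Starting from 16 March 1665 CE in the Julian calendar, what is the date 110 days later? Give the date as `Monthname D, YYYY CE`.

Counting 110 days forward from JDN 2329274 reaches JDN 2329384, which is July 4, 1665 CE.

July 4, 1665 CE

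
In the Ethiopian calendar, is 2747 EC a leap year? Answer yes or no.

2747 mod 4 = 3; in the Ethiopian calendar a year is leap when year mod 4 = 3, so it is a leap year.

yes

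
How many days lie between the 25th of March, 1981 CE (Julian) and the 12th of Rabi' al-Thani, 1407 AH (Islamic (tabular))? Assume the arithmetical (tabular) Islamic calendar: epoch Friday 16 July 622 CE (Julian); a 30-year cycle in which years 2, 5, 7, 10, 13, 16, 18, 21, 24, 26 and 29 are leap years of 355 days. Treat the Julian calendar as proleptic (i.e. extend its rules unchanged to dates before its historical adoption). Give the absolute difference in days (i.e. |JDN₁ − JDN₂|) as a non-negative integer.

2078

First date → JDN 2444702; second date → JDN 2446780.
The interval is |2444702 − 2446780| = 2078 days.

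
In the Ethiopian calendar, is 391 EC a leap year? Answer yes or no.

391 mod 4 = 3; in the Ethiopian calendar a year is leap when year mod 4 = 3, so it is a leap year.

yes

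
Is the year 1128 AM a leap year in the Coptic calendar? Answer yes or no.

1128 mod 4 = 0; in the Coptic calendar a year is leap when year mod 4 = 3, so it is a common year.

no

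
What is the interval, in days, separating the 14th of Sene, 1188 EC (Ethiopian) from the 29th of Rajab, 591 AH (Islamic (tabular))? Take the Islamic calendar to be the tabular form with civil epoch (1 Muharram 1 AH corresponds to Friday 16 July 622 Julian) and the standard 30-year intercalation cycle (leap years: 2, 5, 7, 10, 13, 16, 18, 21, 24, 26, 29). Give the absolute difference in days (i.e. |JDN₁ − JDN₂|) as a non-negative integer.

First date → JDN 2158056; second date → JDN 2157721.
The interval is |2158056 − 2157721| = 335 days.

335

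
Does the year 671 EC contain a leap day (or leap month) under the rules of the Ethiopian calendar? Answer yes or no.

671 mod 4 = 3; in the Ethiopian calendar a year is leap when year mod 4 = 3, so it is a leap year.

yes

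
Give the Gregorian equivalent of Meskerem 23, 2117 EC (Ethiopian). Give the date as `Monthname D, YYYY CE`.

Both dates share Julian Day Number 2497112; in the Gregorian calendar that is 4 October 2124 CE.

October 4, 2124 CE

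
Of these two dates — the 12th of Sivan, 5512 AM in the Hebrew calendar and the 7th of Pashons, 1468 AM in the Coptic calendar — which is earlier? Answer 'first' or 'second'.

second

First date → JDN 2361110; second date → JDN 2361098.
JDN 2361098 < JDN 2361110, so the second date is earlier.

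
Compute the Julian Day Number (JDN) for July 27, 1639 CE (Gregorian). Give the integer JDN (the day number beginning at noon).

JDN 2451545 is 1 January 2000 CE (Gregorian); the target day is −131645 days from there, so JDN = 2319900.

2319900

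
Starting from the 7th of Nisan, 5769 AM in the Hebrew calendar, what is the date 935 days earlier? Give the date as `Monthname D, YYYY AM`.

Elul 16, 5766 AM

JDN of the 7th of Nisan, 5769 AM = 2454923.
2454923 − 935 = 2453988.
JDN 2453988 in the Hebrew calendar is Elul 16, 5766 AM.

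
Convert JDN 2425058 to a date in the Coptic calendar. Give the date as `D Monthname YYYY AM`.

JDN 2425058 is 26 June 1927 in the Gregorian calendar.
In the Coptic calendar that day is 19 Paoni 1643 AM.

19 Paoni 1643 AM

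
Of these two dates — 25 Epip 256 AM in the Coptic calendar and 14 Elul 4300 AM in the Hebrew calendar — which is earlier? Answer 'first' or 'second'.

First date → JDN 1918493; second date → JDN 1918537.
JDN 1918493 < JDN 1918537, so the first date is earlier.

first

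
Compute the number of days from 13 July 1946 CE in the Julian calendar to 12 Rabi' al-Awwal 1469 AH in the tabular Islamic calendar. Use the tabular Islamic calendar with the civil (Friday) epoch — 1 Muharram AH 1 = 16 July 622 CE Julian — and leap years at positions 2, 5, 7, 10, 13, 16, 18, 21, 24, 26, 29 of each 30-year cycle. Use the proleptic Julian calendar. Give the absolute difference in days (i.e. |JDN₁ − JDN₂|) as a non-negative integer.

36692

JDN of the first date = 2432028.
JDN of the second date = 2468720.
|2468720 − 2432028| = 36692.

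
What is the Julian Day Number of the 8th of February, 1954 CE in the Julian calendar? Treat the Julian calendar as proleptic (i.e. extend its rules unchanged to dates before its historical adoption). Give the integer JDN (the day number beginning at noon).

2434795

Equivalently 21 February 1954 (Gregorian).
JDN 2299161 is 15 October 1582 CE (Gregorian); the target day is +135634 days from there, so JDN = 2434795.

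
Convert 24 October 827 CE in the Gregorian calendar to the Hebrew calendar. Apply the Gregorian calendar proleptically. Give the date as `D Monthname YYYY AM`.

25 Tishrei 4588 AM

Julian Day Number of the source date = 2023412.
Converting JDN 2023412 to the Hebrew calendar gives 25 Tishrei 4588 AM.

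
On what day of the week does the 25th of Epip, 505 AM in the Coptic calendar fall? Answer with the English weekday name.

In the proleptic Gregorian calendar this is 23 July 789 (JDN 2009440).
Since JDN mod 7 = 6 (0 = Monday), the day is Sunday.

Sunday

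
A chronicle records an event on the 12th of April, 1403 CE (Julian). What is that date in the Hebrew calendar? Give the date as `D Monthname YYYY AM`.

20 Nisan 5163 AM

The source date corresponds to 21 April 1403 in the proleptic Gregorian calendar (JDN 2233605).
That day falls on 20 Nisan 5163 AM in the Hebrew calendar.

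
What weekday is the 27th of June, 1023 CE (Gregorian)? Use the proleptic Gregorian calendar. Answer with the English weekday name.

Since JDN mod 7 = 4 (0 = Monday), the day is Friday.

Friday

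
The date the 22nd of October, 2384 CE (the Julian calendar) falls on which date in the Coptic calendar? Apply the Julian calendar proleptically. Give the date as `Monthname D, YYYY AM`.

Julian Day Number of the source date = 2592109.
Converting JDN 2592109 to the Coptic calendar gives 25 Paopi 2101 AM.

Paopi 25, 2101 AM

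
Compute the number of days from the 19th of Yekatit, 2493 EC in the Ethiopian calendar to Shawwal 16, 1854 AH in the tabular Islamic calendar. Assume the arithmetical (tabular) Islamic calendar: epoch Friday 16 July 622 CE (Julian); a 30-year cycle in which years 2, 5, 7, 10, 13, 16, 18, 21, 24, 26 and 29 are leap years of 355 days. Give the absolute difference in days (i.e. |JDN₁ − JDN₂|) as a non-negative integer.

JDN of the first date = 2634592.
JDN of the second date = 2605362.
|2605362 − 2634592| = 29230.

29230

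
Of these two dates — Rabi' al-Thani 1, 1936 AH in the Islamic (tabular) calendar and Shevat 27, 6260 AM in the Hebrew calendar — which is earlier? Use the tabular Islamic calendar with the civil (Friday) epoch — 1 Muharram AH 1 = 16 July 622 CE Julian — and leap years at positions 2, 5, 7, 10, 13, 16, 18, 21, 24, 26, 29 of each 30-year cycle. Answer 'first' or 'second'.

The two dates have Julian Day Numbers 2634228 and 2634224 respectively.
Since 2634224 < 2634228, the second date comes first.

second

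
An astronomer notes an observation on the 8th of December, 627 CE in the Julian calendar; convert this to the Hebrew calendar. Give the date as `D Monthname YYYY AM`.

24 Kislev 4388 AM

Both dates share Julian Day Number 1950411; in the Hebrew calendar that is 24 Kislev 4388 AM.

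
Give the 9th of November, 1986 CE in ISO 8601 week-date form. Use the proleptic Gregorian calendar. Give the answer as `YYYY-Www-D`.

The weekday is Sunday (ISO weekday 7).
That Sunday belongs to ISO week 45 of ISO year 1986.

1986-W45-7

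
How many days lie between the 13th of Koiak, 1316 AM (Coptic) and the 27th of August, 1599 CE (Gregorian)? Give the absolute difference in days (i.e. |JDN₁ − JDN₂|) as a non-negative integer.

115

First date → JDN 2305436; second date → JDN 2305321.
The interval is |2305436 − 2305321| = 115 days.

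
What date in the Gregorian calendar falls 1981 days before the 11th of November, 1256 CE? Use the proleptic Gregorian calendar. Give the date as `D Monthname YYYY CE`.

JDN of the 11th of November, 1256 CE = 2180120.
2180120 − 1981 = 2178139.
JDN 2178139 in the Gregorian calendar is 10 June 1251 CE.

10 June 1251 CE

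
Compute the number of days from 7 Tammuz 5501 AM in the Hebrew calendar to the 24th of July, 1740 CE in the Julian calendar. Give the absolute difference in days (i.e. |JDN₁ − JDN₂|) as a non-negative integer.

321

JDN of the first date = 2357119.
JDN of the second date = 2356798.
|2356798 − 2357119| = 321.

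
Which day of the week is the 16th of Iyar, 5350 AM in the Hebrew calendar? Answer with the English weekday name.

Sunday

In the Gregorian calendar this is 20 May 1590 (JDN 2301935).
JDN 2301935 mod 7 = 6, and JDN 0 was a Monday, so this is a Sunday.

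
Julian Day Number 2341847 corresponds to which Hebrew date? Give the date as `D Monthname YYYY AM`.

3 Elul 5459 AM

JDN 2341847 is 28 August 1699 in the Gregorian calendar.
In the Hebrew calendar that day is 3 Elul 5459 AM.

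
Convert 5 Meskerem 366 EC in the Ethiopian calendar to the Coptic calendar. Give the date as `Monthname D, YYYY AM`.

Both dates share Julian Day Number 1857541; in the Coptic calendar that is 5 Thout 90 AM.

Thout 5, 90 AM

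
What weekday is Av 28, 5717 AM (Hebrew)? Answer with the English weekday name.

Sunday

This is JDN 2436076 (25 August 1957 Gregorian).
Since JDN mod 7 = 6 (0 = Monday), the day is Sunday.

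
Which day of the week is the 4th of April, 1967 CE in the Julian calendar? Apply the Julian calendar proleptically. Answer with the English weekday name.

Monday

In the Gregorian calendar this is 17 April 1967 (JDN 2439598).
JDN 2439598 mod 7 = 0, and JDN 0 was a Monday, so this is a Monday.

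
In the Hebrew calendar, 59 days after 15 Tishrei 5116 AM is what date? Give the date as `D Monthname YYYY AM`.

14 Kislev 5116 AM

The starting date is JDN 2216235; 2216235 + 59 = 2216294.
JDN 2216294 corresponds to 14 Kislev 5116 AM.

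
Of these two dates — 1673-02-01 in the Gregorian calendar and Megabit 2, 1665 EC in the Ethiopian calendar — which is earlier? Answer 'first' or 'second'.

first

The two dates have Julian Day Numbers 2332143 and 2332178 respectively.
Since 2332143 < 2332178, the first date comes first.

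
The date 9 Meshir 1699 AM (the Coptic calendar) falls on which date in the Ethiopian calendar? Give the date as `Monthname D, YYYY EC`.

The source date corresponds to 16 February 1983 in the Gregorian calendar (JDN 2445382).
That day falls on 9 Yekatit 1975 EC in the Ethiopian calendar.

Yekatit 9, 1975 EC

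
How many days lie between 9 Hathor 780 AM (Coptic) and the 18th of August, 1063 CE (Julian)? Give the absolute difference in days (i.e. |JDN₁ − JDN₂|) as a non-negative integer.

JDN of the first date = 2109628.
JDN of the second date = 2109548.
|2109548 − 2109628| = 80.

80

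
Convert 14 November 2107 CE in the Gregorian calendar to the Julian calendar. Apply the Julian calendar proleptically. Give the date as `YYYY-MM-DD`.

2107-10-31

The Julian–Gregorian offset here is 14 days (Julian trailing).
14 November 2107 Gregorian − 14 days → 31 October 2107 Julian.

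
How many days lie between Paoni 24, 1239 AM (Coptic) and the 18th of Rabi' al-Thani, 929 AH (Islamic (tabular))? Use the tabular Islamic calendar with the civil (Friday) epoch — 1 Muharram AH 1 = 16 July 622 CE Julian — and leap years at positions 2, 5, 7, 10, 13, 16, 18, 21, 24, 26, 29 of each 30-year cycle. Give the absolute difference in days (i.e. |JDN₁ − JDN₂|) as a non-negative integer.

JDN of the first date = 2277502.
JDN of the second date = 2277398.
|2277398 − 2277502| = 104.

104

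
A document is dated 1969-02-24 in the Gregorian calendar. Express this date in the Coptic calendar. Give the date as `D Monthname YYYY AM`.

Both dates share Julian Day Number 2440277; in the Coptic calendar that is 17 Meshir 1685 AM.

17 Meshir 1685 AM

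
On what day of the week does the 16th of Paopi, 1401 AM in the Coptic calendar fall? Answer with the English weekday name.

Monday

This is JDN 2336425 (23 October 1684 Gregorian).
JDN 2336425 mod 7 = 0, and JDN 0 was a Monday, so this is a Monday.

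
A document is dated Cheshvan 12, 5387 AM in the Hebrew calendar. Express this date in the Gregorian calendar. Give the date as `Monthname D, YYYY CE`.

November 1, 1626 CE

Both dates share Julian Day Number 2315249; in the Gregorian calendar that is 1 November 1626 CE.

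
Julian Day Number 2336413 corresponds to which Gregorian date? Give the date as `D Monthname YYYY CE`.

11 October 1684 CE

JDN 2451545 is 1 Jan 2000; 2336413 is −115132 days from there.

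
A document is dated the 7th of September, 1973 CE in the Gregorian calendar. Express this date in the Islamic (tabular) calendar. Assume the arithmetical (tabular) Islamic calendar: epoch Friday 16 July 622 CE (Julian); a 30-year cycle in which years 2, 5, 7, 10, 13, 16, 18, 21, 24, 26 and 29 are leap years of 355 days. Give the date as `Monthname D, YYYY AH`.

Sha'ban 9, 1393 AH

Julian Day Number of the source date = 2441933.
Converting JDN 2441933 to the tabular Islamic calendar gives 9 Sha'ban 1393 AH.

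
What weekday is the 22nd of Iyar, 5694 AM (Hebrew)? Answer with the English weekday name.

Equivalently 7 May 1934 Gregorian, JDN 2427565.
2427565 ≡ 0 (mod 7); counting from Monday = 0 gives Monday.

Monday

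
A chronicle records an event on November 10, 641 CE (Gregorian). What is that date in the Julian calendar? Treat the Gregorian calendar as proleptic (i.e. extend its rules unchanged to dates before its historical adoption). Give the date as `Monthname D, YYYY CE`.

November 7, 641 CE

The Julian–Gregorian offset here is 3 days (Julian trailing).
10 November 641 Gregorian − 3 days → 7 November 641 Julian.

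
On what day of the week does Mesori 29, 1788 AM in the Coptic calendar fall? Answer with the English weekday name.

Sunday

Equivalently 4 September 2072 Gregorian, JDN 2478090.
JDN 2478090 mod 7 = 6, and JDN 0 was a Monday, so this is a Sunday.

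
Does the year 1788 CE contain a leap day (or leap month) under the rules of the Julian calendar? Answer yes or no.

yes

1788 mod 4 = 0, so it is a leap year in the Julian calendar.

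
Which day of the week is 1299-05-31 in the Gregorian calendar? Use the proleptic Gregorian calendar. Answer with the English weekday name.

Sunday

Since JDN mod 7 = 6 (0 = Monday), the day is Sunday.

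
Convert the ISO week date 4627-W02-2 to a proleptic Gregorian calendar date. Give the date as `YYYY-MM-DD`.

ISO week 1 of 4627 is the week containing the first Thursday of 4627.
Week 2, day 2 (Tuesday) lands on 4627-01-09.

4627-01-09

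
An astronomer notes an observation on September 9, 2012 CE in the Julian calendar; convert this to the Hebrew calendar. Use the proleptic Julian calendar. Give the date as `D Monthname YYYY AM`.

6 Tishrei 5773 AM

Both dates share Julian Day Number 2456193; in the Hebrew calendar that is 6 Tishrei 5773 AM.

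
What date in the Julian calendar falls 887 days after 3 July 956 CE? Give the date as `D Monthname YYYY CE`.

7 December 958 CE

The starting date is JDN 2070421; 2070421 + 887 = 2071308.
JDN 2071308 corresponds to 7 December 958 CE.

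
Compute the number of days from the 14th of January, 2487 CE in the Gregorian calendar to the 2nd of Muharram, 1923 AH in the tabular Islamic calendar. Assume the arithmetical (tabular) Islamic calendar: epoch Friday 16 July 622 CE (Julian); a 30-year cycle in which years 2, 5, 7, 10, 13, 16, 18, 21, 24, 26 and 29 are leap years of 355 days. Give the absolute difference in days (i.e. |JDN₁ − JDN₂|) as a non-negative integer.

102

JDN of the first date = 2629432.
JDN of the second date = 2629534.
|2629534 − 2629432| = 102.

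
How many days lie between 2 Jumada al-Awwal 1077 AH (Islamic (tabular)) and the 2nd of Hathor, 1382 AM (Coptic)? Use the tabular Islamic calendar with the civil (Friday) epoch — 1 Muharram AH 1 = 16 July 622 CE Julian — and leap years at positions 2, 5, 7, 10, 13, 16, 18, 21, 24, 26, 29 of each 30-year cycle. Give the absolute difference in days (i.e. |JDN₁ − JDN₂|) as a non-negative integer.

357

First date → JDN 2329858; second date → JDN 2329501.
The interval is |2329858 − 2329501| = 357 days.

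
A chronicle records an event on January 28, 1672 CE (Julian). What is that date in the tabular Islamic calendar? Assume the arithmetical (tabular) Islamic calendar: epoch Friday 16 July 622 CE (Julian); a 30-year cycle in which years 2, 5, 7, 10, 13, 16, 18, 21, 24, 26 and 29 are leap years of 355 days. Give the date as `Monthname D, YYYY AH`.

Both dates share Julian Day Number 2331783; in the tabular Islamic calendar that is 8 Shawwal 1082 AH.

Shawwal 8, 1082 AH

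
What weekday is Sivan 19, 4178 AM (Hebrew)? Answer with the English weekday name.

In the proleptic Gregorian calendar this is 10 June 418 (JDN 1873892).
1873892 ≡ 6 (mod 7); counting from Monday = 0 gives Sunday.

Sunday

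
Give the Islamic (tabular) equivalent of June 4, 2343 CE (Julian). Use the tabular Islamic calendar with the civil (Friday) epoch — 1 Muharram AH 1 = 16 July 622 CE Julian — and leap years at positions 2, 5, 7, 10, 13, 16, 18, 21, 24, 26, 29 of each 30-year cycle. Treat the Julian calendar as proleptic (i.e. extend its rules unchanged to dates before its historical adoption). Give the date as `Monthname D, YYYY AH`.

Ramadan 26, 1774 AH

Julian Day Number of the source date = 2576993.
Converting JDN 2576993 to the tabular Islamic calendar gives 26 Ramadan 1774 AH.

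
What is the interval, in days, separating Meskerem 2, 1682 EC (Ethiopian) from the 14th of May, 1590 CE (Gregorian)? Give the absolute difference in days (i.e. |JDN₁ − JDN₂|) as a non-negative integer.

First date → JDN 2338207; second date → JDN 2301929.
The interval is |2338207 − 2301929| = 36278 days.

36278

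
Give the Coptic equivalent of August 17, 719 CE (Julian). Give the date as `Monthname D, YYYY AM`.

Mesori 24, 435 AM

Both dates share Julian Day Number 1983901; in the Coptic calendar that is 24 Mesori 435 AM.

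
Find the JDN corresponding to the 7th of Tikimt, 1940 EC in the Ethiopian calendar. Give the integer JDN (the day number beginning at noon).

2432477

Equivalently 18 October 1947 (Gregorian).
JDN 2400001 is 17 November 1858 CE (Gregorian), MJD 0; the target day is +32476 days from there, so JDN = 2432477.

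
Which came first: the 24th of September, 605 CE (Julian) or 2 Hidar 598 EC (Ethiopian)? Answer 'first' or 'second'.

first

Converting both to JDN: 1942301 vs 1942336; the smaller is the first.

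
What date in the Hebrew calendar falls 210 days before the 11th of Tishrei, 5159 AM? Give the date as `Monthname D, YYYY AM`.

Adar 7, 5158 AM

Counting 210 days back from JDN 2231942 reaches JDN 2231732, which is Adar 7, 5158 AM.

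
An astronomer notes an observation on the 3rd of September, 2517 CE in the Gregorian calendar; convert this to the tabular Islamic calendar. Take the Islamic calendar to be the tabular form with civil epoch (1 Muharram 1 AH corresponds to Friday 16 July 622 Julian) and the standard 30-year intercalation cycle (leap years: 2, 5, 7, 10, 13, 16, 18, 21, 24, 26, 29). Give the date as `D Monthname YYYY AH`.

15 Rabi' al-Thani 1954 AH

Both dates share Julian Day Number 2640621; in the tabular Islamic calendar that is 15 Rabi' al-Thani 1954 AH.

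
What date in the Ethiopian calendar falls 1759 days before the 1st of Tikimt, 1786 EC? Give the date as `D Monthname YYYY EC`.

The starting date is JDN 2376222; 2376222 − 1759 = 2374463.
JDN 2374463 corresponds to 8 Tahsas 1781 EC.

8 Tahsas 1781 EC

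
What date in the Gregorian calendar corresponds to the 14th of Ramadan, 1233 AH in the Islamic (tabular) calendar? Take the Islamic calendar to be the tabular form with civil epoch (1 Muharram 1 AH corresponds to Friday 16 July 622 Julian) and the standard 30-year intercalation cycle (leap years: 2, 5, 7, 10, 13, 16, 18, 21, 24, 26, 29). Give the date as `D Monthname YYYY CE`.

Both dates share Julian Day Number 2385269; in the Gregorian calendar that is 18 July 1818 CE.

18 July 1818 CE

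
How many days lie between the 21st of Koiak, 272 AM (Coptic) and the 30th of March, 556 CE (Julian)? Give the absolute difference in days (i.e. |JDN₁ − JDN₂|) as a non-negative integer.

JDN of the first date = 1924123.
JDN of the second date = 1924226.
|1924226 − 1924123| = 103.

103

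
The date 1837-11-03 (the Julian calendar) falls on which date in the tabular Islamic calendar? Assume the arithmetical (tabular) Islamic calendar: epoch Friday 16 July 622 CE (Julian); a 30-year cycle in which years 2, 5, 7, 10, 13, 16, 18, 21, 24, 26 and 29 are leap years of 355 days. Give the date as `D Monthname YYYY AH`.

16 Sha'ban 1253 AH

Both dates share Julian Day Number 2392329; in the tabular Islamic calendar that is 16 Sha'ban 1253 AH.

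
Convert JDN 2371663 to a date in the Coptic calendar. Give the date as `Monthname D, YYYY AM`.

The Gregorian equivalent of JDN 2371663 is 16 April 1781.
In the Coptic calendar that day is Parmouti 10, 1497 AM.

Parmouti 10, 1497 AM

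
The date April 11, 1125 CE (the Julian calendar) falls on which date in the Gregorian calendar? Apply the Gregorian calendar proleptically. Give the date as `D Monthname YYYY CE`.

For dates in this range the Gregorian date is 7 days ahead of the Julian.
11 April 1125 Julian + 7 days → 18 April 1125 Gregorian.

18 April 1125 CE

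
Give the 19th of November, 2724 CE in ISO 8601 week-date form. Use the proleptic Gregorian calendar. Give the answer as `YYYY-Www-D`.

2724-W47-3

The weekday is Wednesday (ISO weekday 3).
That Wednesday belongs to ISO week 47 of ISO year 2724.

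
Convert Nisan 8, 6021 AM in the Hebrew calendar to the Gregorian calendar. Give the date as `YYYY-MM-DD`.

Julian Day Number of the source date = 2546972.
Converting JDN 2546972 to the Gregorian calendar gives 9 April 2261 CE.

2261-04-09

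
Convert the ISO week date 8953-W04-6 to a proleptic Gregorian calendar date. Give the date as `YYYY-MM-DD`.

ISO week 1 of 8953 is the week containing the first Thursday of 8953.
Week 4, day 6 (Saturday) lands on 8953-01-27.

8953-01-27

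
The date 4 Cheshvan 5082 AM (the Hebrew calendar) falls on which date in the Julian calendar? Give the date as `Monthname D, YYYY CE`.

Julian Day Number of the source date = 2203853.
Converting JDN 2203853 to the Julian calendar gives 27 October 1321 CE.

October 27, 1321 CE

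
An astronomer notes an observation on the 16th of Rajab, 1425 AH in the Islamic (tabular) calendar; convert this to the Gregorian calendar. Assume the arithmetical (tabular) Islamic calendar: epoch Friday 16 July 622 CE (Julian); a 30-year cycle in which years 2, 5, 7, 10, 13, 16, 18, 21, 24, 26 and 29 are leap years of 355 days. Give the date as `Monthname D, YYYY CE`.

Both dates share Julian Day Number 2453250; in the Gregorian calendar that is 1 September 2004 CE.

September 1, 2004 CE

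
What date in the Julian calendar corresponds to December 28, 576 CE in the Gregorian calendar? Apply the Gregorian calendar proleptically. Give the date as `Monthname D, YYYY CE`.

December 26, 576 CE

At this point the Julian calendar is 2 days behind the Gregorian.
28 December 576 Gregorian − 2 days → 26 December 576 Julian.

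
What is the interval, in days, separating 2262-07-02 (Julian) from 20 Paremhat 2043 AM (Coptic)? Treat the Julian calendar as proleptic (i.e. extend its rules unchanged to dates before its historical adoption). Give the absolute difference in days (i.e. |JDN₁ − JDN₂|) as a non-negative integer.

23633

JDN of the first date = 2547436.
JDN of the second date = 2571069.
|2571069 − 2547436| = 23633.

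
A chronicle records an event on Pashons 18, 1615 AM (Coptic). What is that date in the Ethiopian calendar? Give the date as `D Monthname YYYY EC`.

18 Ginbot 1891 EC

Both dates share Julian Day Number 2414800; in the Ethiopian calendar that is 18 Ginbot 1891 EC.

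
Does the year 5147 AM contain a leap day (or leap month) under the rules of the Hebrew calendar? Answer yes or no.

yes

Hebrew year 5147 is year 17 of its 19-year Metonic cycle; leap years are at positions 3, 6, 8, 11, 14, 17, 19, so it is a leap year (13 months).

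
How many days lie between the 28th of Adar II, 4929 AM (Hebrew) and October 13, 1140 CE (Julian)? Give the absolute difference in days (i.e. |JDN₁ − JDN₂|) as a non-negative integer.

First date → JDN 2148122; second date → JDN 2137729.
The interval is |2148122 − 2137729| = 10393 days.

10393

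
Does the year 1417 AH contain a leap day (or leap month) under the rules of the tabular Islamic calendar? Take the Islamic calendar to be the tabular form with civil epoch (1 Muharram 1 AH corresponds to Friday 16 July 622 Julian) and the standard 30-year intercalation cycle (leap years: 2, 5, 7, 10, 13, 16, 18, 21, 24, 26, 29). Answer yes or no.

yes

Year 1417 AH is year 7 of its 30-year cycle; leap positions are 2, 5, 7, 10, 13, 16, 18, 21, 24, 26, 29, so it is a leap year (355 days).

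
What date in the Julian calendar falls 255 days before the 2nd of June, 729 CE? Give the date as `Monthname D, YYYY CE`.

September 20, 728 CE

Counting 255 days back from JDN 1987478 reaches JDN 1987223, which is September 20, 728 CE.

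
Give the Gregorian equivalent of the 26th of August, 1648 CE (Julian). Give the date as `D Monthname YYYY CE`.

At this point the Julian calendar is 10 days behind the Gregorian.
26 August 1648 Julian + 10 days → 5 September 1648 Gregorian.

5 September 1648 CE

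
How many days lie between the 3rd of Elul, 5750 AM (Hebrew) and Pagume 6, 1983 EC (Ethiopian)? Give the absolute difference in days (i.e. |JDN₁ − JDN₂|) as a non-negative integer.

First date → JDN 2448128; second date → JDN 2448511.
The interval is |2448128 − 2448511| = 383 days.

383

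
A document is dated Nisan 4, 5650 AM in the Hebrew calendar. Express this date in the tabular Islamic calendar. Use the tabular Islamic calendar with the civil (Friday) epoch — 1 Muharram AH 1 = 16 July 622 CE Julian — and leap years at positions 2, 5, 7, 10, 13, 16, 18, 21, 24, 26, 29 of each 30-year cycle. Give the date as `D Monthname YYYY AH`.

The source date corresponds to 25 March 1890 in the Gregorian calendar (JDN 2411452).
That day falls on 3 Sha'ban 1307 AH in the tabular Islamic calendar.

3 Sha'ban 1307 AH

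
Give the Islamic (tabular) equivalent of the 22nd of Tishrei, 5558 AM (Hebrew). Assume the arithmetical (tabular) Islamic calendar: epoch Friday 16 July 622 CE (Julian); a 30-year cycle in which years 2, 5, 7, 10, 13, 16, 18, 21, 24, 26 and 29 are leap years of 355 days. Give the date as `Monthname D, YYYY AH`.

Rabi' al-Thani 20, 1212 AH

Julian Day Number of the source date = 2377686.
Converting JDN 2377686 to the tabular Islamic calendar gives 20 Rabi' al-Thani 1212 AH.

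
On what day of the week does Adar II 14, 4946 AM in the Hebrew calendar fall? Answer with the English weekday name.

Equivalently 14 March 1186 Gregorian, JDN 2154310.
JDN 2154310 mod 7 = 4, and JDN 0 was a Monday, so this is a Friday.

Friday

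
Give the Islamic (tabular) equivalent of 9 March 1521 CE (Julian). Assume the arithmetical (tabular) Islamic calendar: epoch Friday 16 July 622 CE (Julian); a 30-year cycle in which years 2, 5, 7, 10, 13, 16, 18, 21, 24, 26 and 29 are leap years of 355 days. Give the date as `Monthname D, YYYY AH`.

The source date corresponds to 19 March 1521 in the proleptic Gregorian calendar (JDN 2276671).
That day falls on 29 Rabi' al-Awwal 927 AH in the tabular Islamic calendar.

Rabi' al-Awwal 29, 927 AH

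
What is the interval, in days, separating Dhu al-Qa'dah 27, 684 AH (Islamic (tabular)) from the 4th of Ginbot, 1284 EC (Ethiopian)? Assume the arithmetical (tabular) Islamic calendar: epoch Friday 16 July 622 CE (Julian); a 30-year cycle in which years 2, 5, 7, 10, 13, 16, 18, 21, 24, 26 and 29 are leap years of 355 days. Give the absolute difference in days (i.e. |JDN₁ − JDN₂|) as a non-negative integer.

2287

JDN of the first date = 2190793.
JDN of the second date = 2193080.
|2193080 − 2190793| = 2287.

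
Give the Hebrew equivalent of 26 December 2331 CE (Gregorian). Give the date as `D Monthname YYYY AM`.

Julian Day Number of the source date = 2572799.
Converting JDN 2572799 to the Hebrew calendar gives 25 Kislev 6092 AM.

25 Kislev 6092 AM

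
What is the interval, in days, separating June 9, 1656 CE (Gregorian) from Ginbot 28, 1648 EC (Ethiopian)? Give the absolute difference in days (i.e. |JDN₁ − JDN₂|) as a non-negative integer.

7

JDN of the first date = 2326062.
JDN of the second date = 2326055.
|2326055 − 2326062| = 7.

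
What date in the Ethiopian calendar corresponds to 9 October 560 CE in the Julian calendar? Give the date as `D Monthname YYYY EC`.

12 Tikimt 553 EC

Both dates share Julian Day Number 1925880; in the Ethiopian calendar that is 12 Tikimt 553 EC.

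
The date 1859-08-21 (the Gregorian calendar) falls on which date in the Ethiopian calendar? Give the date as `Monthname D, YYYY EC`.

Nehase 16, 1851 EC

Both dates share Julian Day Number 2400278; in the Ethiopian calendar that is 16 Nehase 1851 EC.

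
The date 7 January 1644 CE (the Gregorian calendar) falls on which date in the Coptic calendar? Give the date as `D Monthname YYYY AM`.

Both dates share Julian Day Number 2321525; in the Coptic calendar that is 1 Tobi 1360 AM.

1 Tobi 1360 AM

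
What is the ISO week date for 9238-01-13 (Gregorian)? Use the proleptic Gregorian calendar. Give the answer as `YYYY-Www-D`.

9238-W02-3

The weekday is Wednesday (ISO weekday 3).
That Wednesday belongs to ISO week 2 of ISO year 9238.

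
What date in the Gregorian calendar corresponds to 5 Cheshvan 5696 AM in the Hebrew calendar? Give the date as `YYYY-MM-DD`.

1935-11-01

Julian Day Number of the source date = 2428108.
Converting JDN 2428108 to the Gregorian calendar gives 1 November 1935 CE.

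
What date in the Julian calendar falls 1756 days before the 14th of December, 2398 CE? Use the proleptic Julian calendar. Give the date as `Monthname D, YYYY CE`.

February 22, 2394 CE

The starting date is JDN 2597275; 2597275 − 1756 = 2595519.
JDN 2595519 corresponds to February 22, 2394 CE.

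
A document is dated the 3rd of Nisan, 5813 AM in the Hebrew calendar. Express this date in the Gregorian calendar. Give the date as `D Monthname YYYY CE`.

22 March 2053 CE

Both dates share Julian Day Number 2470984; in the Gregorian calendar that is 22 March 2053 CE.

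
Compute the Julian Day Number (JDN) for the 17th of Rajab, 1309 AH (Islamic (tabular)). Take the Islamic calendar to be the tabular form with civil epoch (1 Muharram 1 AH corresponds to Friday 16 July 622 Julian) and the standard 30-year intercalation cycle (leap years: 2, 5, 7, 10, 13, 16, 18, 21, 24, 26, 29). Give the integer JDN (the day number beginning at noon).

2412145

In the Gregorian calendar the same day is 16 February 1892.
JDN 2299161 is 15 October 1582 CE (Gregorian); the target day is +112984 days from there, so JDN = 2412145.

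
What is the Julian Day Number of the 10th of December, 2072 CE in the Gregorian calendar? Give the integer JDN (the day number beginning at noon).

JDN 2400001 is 17 November 1858 CE (Gregorian), MJD 0; the target day is +78186 days from there, so JDN = 2478187.

2478187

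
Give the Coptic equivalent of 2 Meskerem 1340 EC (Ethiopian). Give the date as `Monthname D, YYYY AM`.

Julian Day Number of the source date = 2213292.
Converting JDN 2213292 to the Coptic calendar gives 2 Thout 1064 AM.

Thout 2, 1064 AM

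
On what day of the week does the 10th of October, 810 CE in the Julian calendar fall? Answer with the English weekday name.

Equivalently 14 October 810 Gregorian, JDN 2017193.
JDN 2017193 mod 7 = 3, and JDN 0 was a Monday, so this is a Thursday.

Thursday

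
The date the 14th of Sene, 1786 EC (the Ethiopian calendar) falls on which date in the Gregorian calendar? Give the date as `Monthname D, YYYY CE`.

Julian Day Number of the source date = 2376475.
Converting JDN 2376475 to the Gregorian calendar gives 19 June 1794 CE.

June 19, 1794 CE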